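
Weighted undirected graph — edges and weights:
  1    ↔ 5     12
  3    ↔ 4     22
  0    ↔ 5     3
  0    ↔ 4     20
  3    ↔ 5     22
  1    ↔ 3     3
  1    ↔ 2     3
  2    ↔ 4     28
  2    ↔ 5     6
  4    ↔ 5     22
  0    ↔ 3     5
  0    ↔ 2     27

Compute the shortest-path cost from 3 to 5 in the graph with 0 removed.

12

Some routes from 3 to 5 avoiding 0:
3 → 4 → 5: 22 + 22 = 44
3 → 5: 22
3 → 4 → 2 → 5: 22 + 28 + 6 = 56
3 → 1 → 2 → 5: 3 + 3 + 6 = 12
3 → 1 → 5: 3 + 12 = 15
Shortest: 12.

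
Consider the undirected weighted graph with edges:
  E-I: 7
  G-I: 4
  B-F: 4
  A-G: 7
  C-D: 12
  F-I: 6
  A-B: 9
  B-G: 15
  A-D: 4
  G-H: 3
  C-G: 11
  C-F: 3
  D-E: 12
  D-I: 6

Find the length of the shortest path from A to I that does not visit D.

11

Checking several routes:
A-G-B-F-I: 7 + 15 + 4 + 6 = 32
A-B-F-I: 9 + 4 + 6 = 19
A-G-C-F-I: 7 + 11 + 3 + 6 = 27
A-B-F-C-G-I: 9 + 4 + 3 + 11 + 4 = 31
A-G-I: 7 + 4 = 11
A-B-G-I: 9 + 15 + 4 = 28
Shortest: 11.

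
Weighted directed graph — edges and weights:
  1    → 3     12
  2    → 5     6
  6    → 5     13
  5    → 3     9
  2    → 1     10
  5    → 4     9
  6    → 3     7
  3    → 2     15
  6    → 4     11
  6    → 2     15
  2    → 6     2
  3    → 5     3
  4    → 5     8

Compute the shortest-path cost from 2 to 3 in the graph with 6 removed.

15

Routes from 2 to 3 avoiding 6:
2 -> 5 -> 3: 6 + 9 = 15
2 -> 1 -> 3: 10 + 12 = 22
The minimum is 15.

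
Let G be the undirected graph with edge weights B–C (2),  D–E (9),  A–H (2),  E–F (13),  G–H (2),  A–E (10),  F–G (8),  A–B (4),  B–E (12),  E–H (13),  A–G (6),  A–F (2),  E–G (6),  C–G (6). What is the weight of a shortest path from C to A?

6

A few of the C→A routes:
C - B - A: 2 + 4 = 6
C - G - E - A: 6 + 6 + 10 = 22
C - G - A: 6 + 6 = 12
C - G - F - A: 6 + 8 + 2 = 16
C - B - E - A: 2 + 12 + 10 = 24
C - G - H - A: 6 + 2 + 2 = 10
The minimum is 6.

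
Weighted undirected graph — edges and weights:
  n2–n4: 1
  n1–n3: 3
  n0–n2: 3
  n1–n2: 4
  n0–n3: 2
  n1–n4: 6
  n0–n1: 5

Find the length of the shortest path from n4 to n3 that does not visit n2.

9

Paths from n4 to n3 avoiding n2:
n4→n1→n3: 6 + 3 = 9
n4→n1→n0→n3: 6 + 5 + 2 = 13
Shortest: 9.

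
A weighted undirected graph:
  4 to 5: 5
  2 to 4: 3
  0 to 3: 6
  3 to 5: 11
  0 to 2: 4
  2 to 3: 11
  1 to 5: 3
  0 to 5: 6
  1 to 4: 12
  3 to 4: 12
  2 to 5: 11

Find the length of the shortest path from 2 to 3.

10

Comparing a few candidate routes:
2 - 0 - 3: 4 + 6 = 10
2 - 3: 11
2 - 4 - 3: 3 + 12 = 15
Shortest: 10.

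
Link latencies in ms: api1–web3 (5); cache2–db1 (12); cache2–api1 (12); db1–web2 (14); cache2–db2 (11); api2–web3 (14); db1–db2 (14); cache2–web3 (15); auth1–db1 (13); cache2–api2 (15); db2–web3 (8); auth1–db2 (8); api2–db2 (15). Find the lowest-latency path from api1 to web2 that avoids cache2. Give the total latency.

41

Some routes from api1 to web2 avoiding cache2:
api1 -> web3 -> db2 -> db1 -> web2: 5 + 8 + 14 + 14 = 41
api1 -> web3 -> api2 -> db2 -> db1 -> web2: 5 + 14 + 15 + 14 + 14 = 62
api1 -> web3 -> db2 -> auth1 -> db1 -> web2: 5 + 8 + 8 + 13 + 14 = 48
The minimum is 41 ms.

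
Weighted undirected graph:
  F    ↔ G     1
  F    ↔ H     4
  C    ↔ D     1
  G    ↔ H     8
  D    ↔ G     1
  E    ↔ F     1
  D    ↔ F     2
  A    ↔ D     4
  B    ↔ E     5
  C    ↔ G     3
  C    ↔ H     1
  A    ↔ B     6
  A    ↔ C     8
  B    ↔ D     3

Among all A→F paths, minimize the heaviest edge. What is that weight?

4

Some routes from A to F:
A - D - C - H - F: max(4, 1, 1, 4) = 4
A - D - F: max(4, 2) = 4
A - D - C - G - F: max(4, 1, 3, 1) = 4
A - D - B - E - F: max(4, 3, 5, 1) = 5
A - D - G - F: max(4, 1, 1) = 4
A - D - G - C - H - F: max(4, 1, 3, 1, 4) = 4
The minimum achievable maximum is 4.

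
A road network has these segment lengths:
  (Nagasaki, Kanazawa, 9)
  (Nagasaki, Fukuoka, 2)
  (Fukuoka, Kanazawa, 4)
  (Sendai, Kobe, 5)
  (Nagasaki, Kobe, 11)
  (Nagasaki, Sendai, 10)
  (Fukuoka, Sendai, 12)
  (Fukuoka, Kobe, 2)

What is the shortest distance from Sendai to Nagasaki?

Some routes from Sendai to Nagasaki:
Sendai→Fukuoka→Nagasaki: 12 + 2 = 14
Sendai→Kobe→Fukuoka→Nagasaki: 5 + 2 + 2 = 9
Sendai→Kobe→Nagasaki: 5 + 11 = 16
Sendai→Nagasaki: 10
Sendai→Kobe→Fukuoka→Kanazawa→Nagasaki: 5 + 2 + 4 + 9 = 20
The minimum is 9.

9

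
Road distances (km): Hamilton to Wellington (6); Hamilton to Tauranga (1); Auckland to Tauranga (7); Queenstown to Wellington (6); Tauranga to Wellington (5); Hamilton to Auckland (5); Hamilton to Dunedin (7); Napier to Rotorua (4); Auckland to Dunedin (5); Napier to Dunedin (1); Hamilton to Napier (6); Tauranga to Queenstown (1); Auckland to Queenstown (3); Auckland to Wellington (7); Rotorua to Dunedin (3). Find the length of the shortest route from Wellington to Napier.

Checking several routes:
Wellington→Tauranga→Hamilton→Dunedin→Napier: 5 + 1 + 7 + 1 = 14
Wellington→Hamilton→Dunedin→Napier: 6 + 7 + 1 = 14
Wellington→Hamilton→Napier: 6 + 6 = 12
Wellington→Tauranga→Hamilton→Napier: 5 + 1 + 6 = 12
Wellington→Auckland→Dunedin→Napier: 7 + 5 + 1 = 13
Best route has total 12 km.

12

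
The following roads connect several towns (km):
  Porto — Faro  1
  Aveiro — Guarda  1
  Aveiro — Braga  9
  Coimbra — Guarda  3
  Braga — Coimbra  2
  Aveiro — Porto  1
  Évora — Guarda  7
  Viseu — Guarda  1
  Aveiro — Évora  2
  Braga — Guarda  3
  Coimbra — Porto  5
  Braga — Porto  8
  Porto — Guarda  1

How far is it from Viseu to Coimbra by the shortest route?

4

A few of the Viseu→Coimbra routes:
Viseu → Guarda → Braga → Coimbra: 1 + 3 + 2 = 6
Viseu → Guarda → Coimbra: 1 + 3 = 4
Viseu → Guarda → Porto → Coimbra: 1 + 1 + 5 = 7
Viseu → Guarda → Aveiro → Porto → Coimbra: 1 + 1 + 1 + 5 = 8
Best route has total 4 km.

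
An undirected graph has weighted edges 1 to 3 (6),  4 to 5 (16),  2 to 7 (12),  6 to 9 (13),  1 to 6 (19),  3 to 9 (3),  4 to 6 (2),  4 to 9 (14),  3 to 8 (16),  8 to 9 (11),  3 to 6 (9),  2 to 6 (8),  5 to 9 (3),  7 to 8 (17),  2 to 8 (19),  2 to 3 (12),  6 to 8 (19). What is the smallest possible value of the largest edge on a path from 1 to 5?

6

Some routes from 1 to 5:
1 - 3 - 6 - 4 - 9 - 5: max(6, 9, 2, 14, 3) = 14
1 - 3 - 2 - 6 - 9 - 5: max(6, 12, 8, 13, 3) = 13
1 - 3 - 9 - 5: max(6, 3, 3) = 6
1 - 3 - 2 - 6 - 4 - 9 - 5: max(6, 12, 8, 2, 14, 3) = 14
1 - 3 - 6 - 9 - 5: max(6, 9, 13, 3) = 13
1 - 3 - 2 - 6 - 4 - 5: max(6, 12, 8, 2, 16) = 16
The minimum achievable maximum is 6.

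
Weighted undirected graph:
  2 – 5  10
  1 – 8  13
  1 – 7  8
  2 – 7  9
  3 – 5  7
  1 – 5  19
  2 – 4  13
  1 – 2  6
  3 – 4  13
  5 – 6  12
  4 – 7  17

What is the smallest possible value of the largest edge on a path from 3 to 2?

A few of the 3→2 routes:
3 -> 4 -> 2: max(13, 13) = 13
3 -> 4 -> 7 -> 1 -> 2: max(13, 17, 8, 6) = 17
3 -> 4 -> 7 -> 2: max(13, 17, 9) = 17
3 -> 5 -> 2: max(7, 10) = 10
The minimum achievable maximum is 10.

10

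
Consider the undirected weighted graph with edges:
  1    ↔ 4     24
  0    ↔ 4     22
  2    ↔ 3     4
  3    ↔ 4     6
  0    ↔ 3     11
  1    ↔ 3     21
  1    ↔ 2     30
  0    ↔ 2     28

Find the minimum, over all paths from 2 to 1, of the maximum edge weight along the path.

Checking several routes:
2 -> 0 -> 3 -> 4 -> 1: max(28, 11, 6, 24) = 28
2 -> 3 -> 4 -> 1: max(4, 6, 24) = 24
2 -> 3 -> 1: max(4, 21) = 21
2 -> 0 -> 3 -> 1: max(28, 11, 21) = 28
2 -> 0 -> 4 -> 1: max(28, 22, 24) = 28
2 -> 3 -> 0 -> 4 -> 1: max(4, 11, 22, 24) = 24
The minimum achievable maximum is 21.

21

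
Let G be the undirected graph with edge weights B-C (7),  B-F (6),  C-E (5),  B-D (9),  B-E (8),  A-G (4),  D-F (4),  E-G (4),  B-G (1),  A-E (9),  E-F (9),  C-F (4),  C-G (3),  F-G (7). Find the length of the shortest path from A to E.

8

Some routes from A to E:
A-G-E: 4 + 4 = 8
A-E: 9
A-G-C-E: 4 + 3 + 5 = 12
Shortest: 8.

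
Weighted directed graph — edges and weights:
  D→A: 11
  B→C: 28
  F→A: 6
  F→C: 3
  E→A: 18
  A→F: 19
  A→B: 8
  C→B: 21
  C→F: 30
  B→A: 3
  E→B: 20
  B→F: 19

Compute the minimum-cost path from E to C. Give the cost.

40

Routes from E to C:
E→A→B→F→C: 18 + 8 + 19 + 3 = 48
E→A→B→C: 18 + 8 + 28 = 54
E→B→F→C: 20 + 19 + 3 = 42
E→B→C: 20 + 28 = 48
E→A→F→C: 18 + 19 + 3 = 40
E→B→A→F→C: 20 + 3 + 19 + 3 = 45
Shortest: 40.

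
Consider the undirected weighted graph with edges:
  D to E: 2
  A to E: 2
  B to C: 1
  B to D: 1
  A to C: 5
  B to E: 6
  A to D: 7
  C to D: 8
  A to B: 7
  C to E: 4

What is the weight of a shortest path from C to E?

4

A few of the C→E routes:
C -> A -> E: 5 + 2 = 7
C -> B -> E: 1 + 6 = 7
C -> E: 4
C -> B -> D -> E: 1 + 1 + 2 = 4
Shortest: 4.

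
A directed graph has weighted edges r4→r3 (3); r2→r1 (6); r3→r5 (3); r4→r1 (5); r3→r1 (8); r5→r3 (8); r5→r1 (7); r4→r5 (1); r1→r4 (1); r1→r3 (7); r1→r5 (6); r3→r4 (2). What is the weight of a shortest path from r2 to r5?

Some routes from r2 to r5:
r2 - r1 - r4 - r5: 6 + 1 + 1 = 8
r2 - r1 - r5: 6 + 6 = 12
r2 - r1 - r4 - r3 - r5: 6 + 1 + 3 + 3 = 13
Shortest: 8.

8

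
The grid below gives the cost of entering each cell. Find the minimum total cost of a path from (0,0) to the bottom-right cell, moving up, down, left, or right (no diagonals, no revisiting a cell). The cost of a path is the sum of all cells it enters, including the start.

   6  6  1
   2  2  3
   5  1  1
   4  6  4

16

Take r0c0→r1c0→r1c1→r2c1→r2c2→r3c2 for a total of 6 + 2 + 2 + 1 + 1 + 4 = 16.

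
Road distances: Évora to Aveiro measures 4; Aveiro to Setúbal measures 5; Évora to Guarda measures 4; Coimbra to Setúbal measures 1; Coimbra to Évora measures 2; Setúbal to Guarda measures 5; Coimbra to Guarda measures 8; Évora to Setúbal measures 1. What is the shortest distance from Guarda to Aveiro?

Some routes from Guarda to Aveiro:
Guarda - Setúbal - Évora - Aveiro: 5 + 1 + 4 = 10
Guarda - Évora - Coimbra - Setúbal - Aveiro: 4 + 2 + 1 + 5 = 12
Guarda - Évora - Setúbal - Aveiro: 4 + 1 + 5 = 10
Guarda - Setúbal - Aveiro: 5 + 5 = 10
Guarda - Évora - Aveiro: 4 + 4 = 8
Best route has total 8.

8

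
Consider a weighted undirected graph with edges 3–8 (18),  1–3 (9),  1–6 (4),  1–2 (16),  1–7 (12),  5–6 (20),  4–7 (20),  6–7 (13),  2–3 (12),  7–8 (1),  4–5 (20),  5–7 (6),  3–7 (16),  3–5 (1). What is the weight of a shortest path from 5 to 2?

A few of the 5→2 routes:
5 -> 7 -> 3 -> 2: 6 + 16 + 12 = 34
5 -> 3 -> 1 -> 2: 1 + 9 + 16 = 26
5 -> 3 -> 2: 1 + 12 = 13
Shortest: 13.

13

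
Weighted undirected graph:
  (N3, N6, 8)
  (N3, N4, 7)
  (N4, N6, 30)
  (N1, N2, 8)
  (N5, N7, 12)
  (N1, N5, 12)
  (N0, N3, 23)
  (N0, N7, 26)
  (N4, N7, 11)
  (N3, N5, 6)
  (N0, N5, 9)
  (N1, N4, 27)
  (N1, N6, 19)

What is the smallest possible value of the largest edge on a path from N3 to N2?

12

Some routes from N3 to N2:
N3-N4-N7-N5-N1-N2: max(7, 11, 12, 12, 8) = 12
N3-N0-N5-N1-N2: max(23, 9, 12, 8) = 23
N3-N6-N1-N2: max(8, 19, 8) = 19
N3-N5-N1-N2: max(6, 12, 8) = 12
The minimum achievable maximum is 12.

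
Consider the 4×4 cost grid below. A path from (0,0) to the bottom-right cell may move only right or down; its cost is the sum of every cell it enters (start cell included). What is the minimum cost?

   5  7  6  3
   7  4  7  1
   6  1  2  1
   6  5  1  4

Cheapest: [0,0] -> [0,1] -> [1,1] -> [2,1] -> [2,2] -> [2,3] -> [3,3]
  5 + 7 + 4 + 1 + 2 + 1 + 4 = 24
(Top row then right column would cost 27.)

24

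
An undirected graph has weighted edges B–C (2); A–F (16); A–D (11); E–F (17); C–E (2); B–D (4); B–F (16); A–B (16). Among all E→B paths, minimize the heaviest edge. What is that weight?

2

A few of the E→B routes:
E -> F -> A -> B: max(17, 16, 16) = 17
E -> F -> A -> D -> B: max(17, 16, 11, 4) = 17
E -> C -> B: max(2, 2) = 2
Smallest bottleneck: 2.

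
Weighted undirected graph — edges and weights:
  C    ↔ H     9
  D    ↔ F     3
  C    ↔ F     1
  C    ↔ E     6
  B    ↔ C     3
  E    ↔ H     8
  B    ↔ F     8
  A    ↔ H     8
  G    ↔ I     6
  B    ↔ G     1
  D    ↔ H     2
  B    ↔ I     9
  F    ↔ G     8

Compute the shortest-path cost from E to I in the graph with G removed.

A few of the E→I routes:
E → C → F → B → I: 6 + 1 + 8 + 9 = 24
E → H → D → F → C → B → I: 8 + 2 + 3 + 1 + 3 + 9 = 26
E → C → B → I: 6 + 3 + 9 = 18
E → H → C → B → I: 8 + 9 + 3 + 9 = 29
The minimum is 18.

18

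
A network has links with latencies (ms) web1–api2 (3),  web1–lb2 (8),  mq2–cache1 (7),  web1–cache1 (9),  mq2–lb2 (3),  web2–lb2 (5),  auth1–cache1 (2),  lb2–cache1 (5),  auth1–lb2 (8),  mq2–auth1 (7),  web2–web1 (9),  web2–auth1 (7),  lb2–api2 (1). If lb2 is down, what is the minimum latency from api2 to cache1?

12

Routes from api2 to cache1 avoiding lb2:
api2-web1-cache1: 3 + 9 = 12
api2-web1-web2-auth1-cache1: 3 + 9 + 7 + 2 = 21
api2-web1-web2-auth1-mq2-cache1: 3 + 9 + 7 + 7 + 7 = 33
The minimum is 12 ms.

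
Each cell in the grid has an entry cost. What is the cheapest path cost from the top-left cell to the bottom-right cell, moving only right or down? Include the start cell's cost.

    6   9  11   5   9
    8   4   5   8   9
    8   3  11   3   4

38

Take r0c0 r1c0 r1c1 r1c2 r1c3 r2c3 r2c4 for a total of 6 + 8 + 4 + 5 + 8 + 3 + 4 = 38.
For comparison, the top-then-right route costs 53.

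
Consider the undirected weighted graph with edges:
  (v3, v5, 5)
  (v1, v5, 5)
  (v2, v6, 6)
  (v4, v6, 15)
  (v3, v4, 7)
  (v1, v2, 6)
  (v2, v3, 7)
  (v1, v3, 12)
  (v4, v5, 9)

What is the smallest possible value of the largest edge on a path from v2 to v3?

Comparing a few candidate routes:
v2-v1-v5-v4-v3: max(6, 5, 9, 7) = 9
v2-v1-v5-v3: max(6, 5, 5) = 6
v2-v6-v4-v5-v3: max(6, 15, 9, 5) = 15
v2-v3: max(7) = 7
v2-v6-v4-v3: max(6, 15, 7) = 15
v2-v1-v3: max(6, 12) = 12
The minimum achievable maximum is 6.

6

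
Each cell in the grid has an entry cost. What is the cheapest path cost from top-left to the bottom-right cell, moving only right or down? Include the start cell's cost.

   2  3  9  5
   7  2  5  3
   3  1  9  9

One optimal route is r0c0 r0c1 r1c1 r1c2 r1c3 r2c3.
Its cost is 2 + 3 + 2 + 5 + 3 + 9 = 24.

24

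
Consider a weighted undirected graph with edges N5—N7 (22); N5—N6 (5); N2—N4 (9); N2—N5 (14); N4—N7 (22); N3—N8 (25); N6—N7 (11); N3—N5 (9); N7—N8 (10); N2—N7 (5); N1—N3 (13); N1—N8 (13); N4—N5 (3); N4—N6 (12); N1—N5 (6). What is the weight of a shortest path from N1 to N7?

22

Comparing a few candidate routes:
N1 → N5 → N2 → N7: 6 + 14 + 5 = 25
N1 → N5 → N4 → N2 → N7: 6 + 3 + 9 + 5 = 23
N1 → N8 → N7: 13 + 10 = 23
N1 → N5 → N6 → N7: 6 + 5 + 11 = 22
Best route has total 22.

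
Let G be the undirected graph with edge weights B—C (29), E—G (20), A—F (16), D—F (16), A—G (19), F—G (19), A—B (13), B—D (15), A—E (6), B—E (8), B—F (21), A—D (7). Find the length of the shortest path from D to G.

Some routes from D to G:
D → F → G: 16 + 19 = 35
D → A → E → G: 7 + 6 + 20 = 33
D → A → G: 7 + 19 = 26
D → A → F → G: 7 + 16 + 19 = 42
Best route has total 26.

26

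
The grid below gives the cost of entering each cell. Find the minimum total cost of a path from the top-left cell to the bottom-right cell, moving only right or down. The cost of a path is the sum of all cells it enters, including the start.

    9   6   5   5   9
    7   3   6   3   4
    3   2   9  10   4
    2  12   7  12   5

40

Path r0c0 -> r0c1 -> r1c1 -> r1c2 -> r1c3 -> r1c4 -> r2c4 -> r3c4: 9 + 6 + 3 + 6 + 3 + 4 + 4 + 5 = 40.
(Top row then right column would cost 47.)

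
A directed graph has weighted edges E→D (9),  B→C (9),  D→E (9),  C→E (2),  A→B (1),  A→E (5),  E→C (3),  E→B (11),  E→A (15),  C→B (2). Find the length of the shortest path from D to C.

12

Routes from D to C:
D-E-A-B-C: 9 + 15 + 1 + 9 = 34
D-E-C: 9 + 3 = 12
D-E-B-C: 9 + 11 + 9 = 29
Shortest: 12.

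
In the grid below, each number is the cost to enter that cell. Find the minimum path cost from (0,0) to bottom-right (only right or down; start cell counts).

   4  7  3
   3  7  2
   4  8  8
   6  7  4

28

Best path: (0,0) -> (0,1) -> (0,2) -> (1,2) -> (2,2) -> (3,2)
Cost: 4 + 7 + 3 + 2 + 8 + 4 = 28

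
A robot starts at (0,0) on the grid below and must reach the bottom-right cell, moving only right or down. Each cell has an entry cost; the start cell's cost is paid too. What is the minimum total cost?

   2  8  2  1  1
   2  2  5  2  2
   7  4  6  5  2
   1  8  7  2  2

19

One optimal route is (0,0)→(1,0)→(1,1)→(1,2)→(1,3)→(1,4)→(2,4)→(3,4).
Its cost is 2 + 2 + 2 + 5 + 2 + 2 + 2 + 2 = 19.
(Top row then right column would cost 20.)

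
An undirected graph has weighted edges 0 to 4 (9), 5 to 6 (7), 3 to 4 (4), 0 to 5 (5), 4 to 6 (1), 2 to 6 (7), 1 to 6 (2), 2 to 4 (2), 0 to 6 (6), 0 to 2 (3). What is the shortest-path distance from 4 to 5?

Checking several routes:
4 -> 6 -> 0 -> 5: 1 + 6 + 5 = 12
4 -> 6 -> 2 -> 0 -> 5: 1 + 7 + 3 + 5 = 16
4 -> 2 -> 0 -> 5: 2 + 3 + 5 = 10
4 -> 6 -> 5: 1 + 7 = 8
4 -> 0 -> 5: 9 + 5 = 14
The minimum is 8.

8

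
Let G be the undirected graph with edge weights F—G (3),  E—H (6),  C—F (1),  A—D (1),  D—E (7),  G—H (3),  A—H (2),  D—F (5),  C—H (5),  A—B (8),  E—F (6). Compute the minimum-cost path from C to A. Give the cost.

Some routes from C to A:
C -> F -> G -> H -> A: 1 + 3 + 3 + 2 = 9
C -> H -> A: 5 + 2 = 7
C -> F -> D -> A: 1 + 5 + 1 = 7
The minimum is 7.

7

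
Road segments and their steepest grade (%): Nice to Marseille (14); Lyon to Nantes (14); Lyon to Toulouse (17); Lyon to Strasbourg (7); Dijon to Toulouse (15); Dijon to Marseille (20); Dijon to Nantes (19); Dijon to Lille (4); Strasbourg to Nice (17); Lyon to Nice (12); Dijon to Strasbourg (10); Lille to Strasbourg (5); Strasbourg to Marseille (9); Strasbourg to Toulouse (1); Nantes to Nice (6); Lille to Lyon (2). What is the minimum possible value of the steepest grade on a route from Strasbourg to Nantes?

12

Checking several routes:
Strasbourg - Marseille - Nice - Nantes: max(9, 14, 6) = 14
Strasbourg - Lille - Lyon - Nice - Nantes: max(5, 2, 12, 6) = 12
Strasbourg - Dijon - Lille - Lyon - Nice - Nantes: max(10, 4, 2, 12, 6) = 12
Strasbourg - Lyon - Nice - Nantes: max(7, 12, 6) = 12
Smallest bottleneck: 12%.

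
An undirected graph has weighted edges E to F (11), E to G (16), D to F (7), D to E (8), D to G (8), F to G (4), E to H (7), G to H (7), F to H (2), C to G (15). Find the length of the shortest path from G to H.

Comparing a few candidate routes:
G → D → F → H: 8 + 7 + 2 = 17
G → F → H: 4 + 2 = 6
G → H: 7
Best route has total 6.

6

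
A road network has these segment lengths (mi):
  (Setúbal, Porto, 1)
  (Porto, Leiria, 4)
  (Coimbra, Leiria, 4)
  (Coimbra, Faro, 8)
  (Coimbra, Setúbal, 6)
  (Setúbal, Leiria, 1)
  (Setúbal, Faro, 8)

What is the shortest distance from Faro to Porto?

9

Checking several routes:
Faro → Coimbra → Setúbal → Porto: 8 + 6 + 1 = 15
Faro → Setúbal → Leiria → Porto: 8 + 1 + 4 = 13
Faro → Setúbal → Porto: 8 + 1 = 9
Faro → Coimbra → Leiria → Porto: 8 + 4 + 4 = 16
Faro → Coimbra → Leiria → Setúbal → Porto: 8 + 4 + 1 + 1 = 14
Shortest: 9 mi.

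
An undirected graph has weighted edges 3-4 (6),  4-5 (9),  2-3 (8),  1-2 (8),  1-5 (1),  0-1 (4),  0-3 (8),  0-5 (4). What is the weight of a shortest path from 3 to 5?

Checking several routes:
3-2-1-5: 8 + 8 + 1 = 17
3-0-5: 8 + 4 = 12
3-4-5: 6 + 9 = 15
3-0-1-5: 8 + 4 + 1 = 13
Best route has total 12.

12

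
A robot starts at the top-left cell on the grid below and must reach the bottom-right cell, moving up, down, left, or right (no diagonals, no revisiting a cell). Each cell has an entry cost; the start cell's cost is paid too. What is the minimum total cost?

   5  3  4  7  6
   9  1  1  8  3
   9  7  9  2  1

21

Path r0c0 -> r0c1 -> r1c1 -> r1c2 -> r1c3 -> r2c3 -> r2c4: 5 + 3 + 1 + 1 + 8 + 2 + 1 = 21.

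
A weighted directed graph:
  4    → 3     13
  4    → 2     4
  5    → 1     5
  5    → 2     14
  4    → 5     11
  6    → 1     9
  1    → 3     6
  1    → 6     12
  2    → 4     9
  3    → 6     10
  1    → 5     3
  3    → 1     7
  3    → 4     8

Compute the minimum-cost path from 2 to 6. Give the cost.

32

Routes from 2 to 6:
2-4-3-6: 9 + 13 + 10 = 32
2-4-3-1-6: 9 + 13 + 7 + 12 = 41
2-4-5-1-3-6: 9 + 11 + 5 + 6 + 10 = 41
2-4-5-1-6: 9 + 11 + 5 + 12 = 37
Shortest: 32.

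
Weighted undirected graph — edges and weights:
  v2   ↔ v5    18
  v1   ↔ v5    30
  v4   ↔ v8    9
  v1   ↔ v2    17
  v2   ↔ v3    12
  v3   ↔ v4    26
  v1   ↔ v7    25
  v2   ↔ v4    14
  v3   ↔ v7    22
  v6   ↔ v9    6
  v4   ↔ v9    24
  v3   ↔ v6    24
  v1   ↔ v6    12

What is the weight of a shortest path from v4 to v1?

31

Comparing a few candidate routes:
v4 - v3 - v6 - v1: 26 + 24 + 12 = 62
v4 - v3 - v2 - v1: 26 + 12 + 17 = 55
v4 - v2 - v1: 14 + 17 = 31
v4 - v9 - v6 - v1: 24 + 6 + 12 = 42
v4 - v2 - v5 - v1: 14 + 18 + 30 = 62
Best route has total 31.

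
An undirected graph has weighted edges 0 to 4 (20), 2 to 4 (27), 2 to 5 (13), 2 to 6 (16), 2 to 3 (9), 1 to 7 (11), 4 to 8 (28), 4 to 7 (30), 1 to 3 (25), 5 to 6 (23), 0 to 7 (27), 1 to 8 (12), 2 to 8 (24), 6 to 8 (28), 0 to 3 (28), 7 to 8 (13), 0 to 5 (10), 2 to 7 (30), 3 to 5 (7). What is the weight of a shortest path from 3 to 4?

A few of the 3→4 routes:
3 - 2 - 8 - 4: 9 + 24 + 28 = 61
3 - 5 - 2 - 4: 7 + 13 + 27 = 47
3 - 0 - 4: 28 + 20 = 48
3 - 5 - 0 - 4: 7 + 10 + 20 = 37
3 - 2 - 4: 9 + 27 = 36
3 - 2 - 5 - 0 - 4: 9 + 13 + 10 + 20 = 52
The minimum is 36.

36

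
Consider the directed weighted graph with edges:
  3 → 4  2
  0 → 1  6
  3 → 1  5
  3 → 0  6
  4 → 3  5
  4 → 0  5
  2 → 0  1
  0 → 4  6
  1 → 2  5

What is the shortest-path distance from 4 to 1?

10

Paths from 4 to 1:
4-3-1: 5 + 5 = 10
4-3-0-1: 5 + 6 + 6 = 17
4-0-1: 5 + 6 = 11
Shortest: 10.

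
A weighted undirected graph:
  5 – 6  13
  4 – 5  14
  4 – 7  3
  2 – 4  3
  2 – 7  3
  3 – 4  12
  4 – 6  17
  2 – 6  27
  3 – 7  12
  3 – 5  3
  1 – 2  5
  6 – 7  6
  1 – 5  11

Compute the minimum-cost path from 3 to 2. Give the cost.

Comparing a few candidate routes:
3→4→2: 12 + 3 = 15
3→7→4→2: 12 + 3 + 3 = 18
3→5→1→2: 3 + 11 + 5 = 19
3→7→2: 12 + 3 = 15
3→4→7→2: 12 + 3 + 3 = 18
Best route has total 15.

15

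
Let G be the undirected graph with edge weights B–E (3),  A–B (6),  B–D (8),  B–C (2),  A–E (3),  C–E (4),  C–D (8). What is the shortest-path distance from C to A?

Candidate routes:
C → D → B → A: 8 + 8 + 6 = 22
C → E → A: 4 + 3 = 7
C → E → B → A: 4 + 3 + 6 = 13
C → B → A: 2 + 6 = 8
C → D → B → E → A: 8 + 8 + 3 + 3 = 22
C → B → E → A: 2 + 3 + 3 = 8
Shortest: 7.

7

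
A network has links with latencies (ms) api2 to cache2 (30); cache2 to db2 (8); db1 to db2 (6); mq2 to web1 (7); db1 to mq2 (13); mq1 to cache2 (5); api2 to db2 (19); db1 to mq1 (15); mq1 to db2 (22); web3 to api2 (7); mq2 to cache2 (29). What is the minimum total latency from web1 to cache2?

Comparing a few candidate routes:
web1 -> mq2 -> db1 -> db2 -> api2 -> cache2: 7 + 13 + 6 + 19 + 30 = 75
web1 -> mq2 -> db1 -> db2 -> mq1 -> cache2: 7 + 13 + 6 + 22 + 5 = 53
web1 -> mq2 -> db1 -> mq1 -> cache2: 7 + 13 + 15 + 5 = 40
web1 -> mq2 -> db1 -> db2 -> cache2: 7 + 13 + 6 + 8 = 34
web1 -> mq2 -> db1 -> mq1 -> db2 -> cache2: 7 + 13 + 15 + 22 + 8 = 65
web1 -> mq2 -> cache2: 7 + 29 = 36
The minimum is 34 ms.

34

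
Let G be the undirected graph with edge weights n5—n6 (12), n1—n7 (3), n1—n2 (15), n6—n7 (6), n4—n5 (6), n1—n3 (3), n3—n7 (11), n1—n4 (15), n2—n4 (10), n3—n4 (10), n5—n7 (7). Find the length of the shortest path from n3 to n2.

A few of the n3→n2 routes:
n3 → n1 → n4 → n2: 3 + 15 + 10 = 28
n3 → n4 → n2: 10 + 10 = 20
n3 → n7 → n5 → n4 → n2: 11 + 7 + 6 + 10 = 34
n3 → n7 → n1 → n2: 11 + 3 + 15 = 29
n3 → n1 → n7 → n5 → n4 → n2: 3 + 3 + 7 + 6 + 10 = 29
n3 → n1 → n2: 3 + 15 = 18
Best route has total 18.

18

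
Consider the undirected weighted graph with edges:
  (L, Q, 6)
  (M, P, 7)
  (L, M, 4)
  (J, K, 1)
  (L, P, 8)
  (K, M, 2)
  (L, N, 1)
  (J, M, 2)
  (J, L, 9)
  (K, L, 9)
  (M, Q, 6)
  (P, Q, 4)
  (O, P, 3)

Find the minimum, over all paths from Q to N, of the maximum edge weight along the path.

Some routes from Q to N:
Q-P-M-L-N: max(4, 7, 4, 1) = 7
Q-M-L-N: max(6, 4, 1) = 6
Q-L-N: max(6, 1) = 6
Best route has worst link 6.

6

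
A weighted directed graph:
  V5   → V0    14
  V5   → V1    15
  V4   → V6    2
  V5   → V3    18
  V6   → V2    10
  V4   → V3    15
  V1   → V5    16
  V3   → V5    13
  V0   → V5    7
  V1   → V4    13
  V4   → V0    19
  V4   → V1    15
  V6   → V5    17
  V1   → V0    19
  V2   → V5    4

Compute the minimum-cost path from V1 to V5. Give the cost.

Some routes from V1 to V5:
V1 -> V5: 16
V1 -> V0 -> V5: 19 + 7 = 26
V1 -> V4 -> V0 -> V5: 13 + 19 + 7 = 39
V1 -> V4 -> V6 -> V2 -> V5: 13 + 2 + 10 + 4 = 29
V1 -> V4 -> V6 -> V5: 13 + 2 + 17 = 32
The minimum is 16.

16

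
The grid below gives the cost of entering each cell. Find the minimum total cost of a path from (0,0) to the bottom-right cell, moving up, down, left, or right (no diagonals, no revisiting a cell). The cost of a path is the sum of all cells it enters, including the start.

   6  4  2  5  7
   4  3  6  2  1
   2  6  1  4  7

27

Cheapest: (0,0) (0,1) (0,2) (0,3) (1,3) (1,4) (2,4)
  6 + 4 + 2 + 5 + 2 + 1 + 7 = 27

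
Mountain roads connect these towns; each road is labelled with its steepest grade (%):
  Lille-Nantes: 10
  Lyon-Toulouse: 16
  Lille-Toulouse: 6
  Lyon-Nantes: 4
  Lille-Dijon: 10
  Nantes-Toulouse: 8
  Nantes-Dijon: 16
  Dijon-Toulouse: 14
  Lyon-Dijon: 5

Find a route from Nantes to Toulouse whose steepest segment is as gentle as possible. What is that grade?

Comparing a few candidate routes:
Nantes → Lyon → Dijon → Toulouse: max(4, 5, 14) = 14
Nantes → Lille → Toulouse: max(10, 6) = 10
Nantes → Lille → Dijon → Lyon → Toulouse: max(10, 10, 5, 16) = 16
Nantes → Lyon → Dijon → Lille → Toulouse: max(4, 5, 10, 6) = 10
Nantes → Toulouse: max(8) = 8
Nantes → Lille → Dijon → Toulouse: max(10, 10, 14) = 14
Smallest bottleneck: 8%.

8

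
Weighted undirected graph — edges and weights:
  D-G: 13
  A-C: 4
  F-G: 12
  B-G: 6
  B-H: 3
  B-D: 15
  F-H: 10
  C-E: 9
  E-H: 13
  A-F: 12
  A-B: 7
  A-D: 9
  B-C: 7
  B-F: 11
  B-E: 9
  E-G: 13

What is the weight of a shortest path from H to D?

Some routes from H to D:
H → B → G → D: 3 + 6 + 13 = 22
H → B → D: 3 + 15 = 18
H → B → A → D: 3 + 7 + 9 = 19
Shortest: 18.

18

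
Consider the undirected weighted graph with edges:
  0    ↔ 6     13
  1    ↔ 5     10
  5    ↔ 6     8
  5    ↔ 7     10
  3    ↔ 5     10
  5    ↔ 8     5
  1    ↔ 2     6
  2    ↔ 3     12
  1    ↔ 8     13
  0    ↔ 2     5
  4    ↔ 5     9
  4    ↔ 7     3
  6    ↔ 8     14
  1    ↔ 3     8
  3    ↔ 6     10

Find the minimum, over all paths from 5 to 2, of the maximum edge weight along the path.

Some routes from 5 to 2:
5 → 3 → 2: max(10, 12) = 12
5 → 6 → 3 → 2: max(8, 10, 12) = 12
5 → 3 → 1 → 2: max(10, 8, 6) = 10
5 → 1 → 2: max(10, 6) = 10
5 → 6 → 3 → 1 → 2: max(8, 10, 8, 6) = 10
Smallest bottleneck: 10.

10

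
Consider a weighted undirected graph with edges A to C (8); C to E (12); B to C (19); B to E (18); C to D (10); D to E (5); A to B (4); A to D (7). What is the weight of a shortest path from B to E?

Checking several routes:
B→E: 18
B→A→D→E: 4 + 7 + 5 = 16
B→A→C→E: 4 + 8 + 12 = 24
Best route has total 16.

16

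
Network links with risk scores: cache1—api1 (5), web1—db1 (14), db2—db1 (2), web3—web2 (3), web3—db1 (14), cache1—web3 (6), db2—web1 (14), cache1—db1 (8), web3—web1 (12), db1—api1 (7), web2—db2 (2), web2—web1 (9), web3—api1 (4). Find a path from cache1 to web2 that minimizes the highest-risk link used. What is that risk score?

Some routes from cache1 to web2:
cache1 - web3 - web2: max(6, 3) = 6
cache1 - api1 - web3 - web2: max(5, 4, 3) = 5
cache1 - web3 - api1 - db1 - db2 - web2: max(6, 4, 7, 2, 2) = 7
Best route has worst link 5.

5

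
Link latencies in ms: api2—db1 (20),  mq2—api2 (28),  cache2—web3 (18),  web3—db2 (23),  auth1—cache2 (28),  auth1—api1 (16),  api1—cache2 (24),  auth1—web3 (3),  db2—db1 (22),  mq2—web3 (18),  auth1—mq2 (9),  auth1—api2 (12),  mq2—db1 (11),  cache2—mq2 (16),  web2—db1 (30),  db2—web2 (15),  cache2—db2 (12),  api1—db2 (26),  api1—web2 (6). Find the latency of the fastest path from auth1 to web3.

A few of the auth1→web3 routes:
auth1 -> web3: 3
auth1 -> cache2 -> web3: 28 + 18 = 46
auth1 -> api1 -> cache2 -> web3: 16 + 24 + 18 = 58
auth1 -> mq2 -> cache2 -> web3: 9 + 16 + 18 = 43
auth1 -> mq2 -> web3: 9 + 18 = 27
The minimum is 3 ms.

3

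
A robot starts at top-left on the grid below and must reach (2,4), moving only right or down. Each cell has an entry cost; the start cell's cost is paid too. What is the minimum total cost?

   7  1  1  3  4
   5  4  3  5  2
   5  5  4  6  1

Best path: (0,0) → (0,1) → (0,2) → (0,3) → (0,4) → (1,4) → (2,4)
Cost: 7 + 1 + 1 + 3 + 4 + 2 + 1 = 19

19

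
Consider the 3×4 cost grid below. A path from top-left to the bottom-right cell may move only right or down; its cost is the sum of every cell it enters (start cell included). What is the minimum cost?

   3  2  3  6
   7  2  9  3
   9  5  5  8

One optimal route is r0c0 → r0c1 → r0c2 → r0c3 → r1c3 → r2c3.
Its cost is 3 + 2 + 3 + 6 + 3 + 8 = 25.

25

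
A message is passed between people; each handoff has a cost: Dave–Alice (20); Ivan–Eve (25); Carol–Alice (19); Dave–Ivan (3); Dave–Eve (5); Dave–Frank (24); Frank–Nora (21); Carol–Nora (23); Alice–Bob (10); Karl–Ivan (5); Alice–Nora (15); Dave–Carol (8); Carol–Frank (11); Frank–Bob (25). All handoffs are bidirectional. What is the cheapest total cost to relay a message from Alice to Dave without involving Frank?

20

Paths from Alice to Dave avoiding Frank:
Alice - Dave: 20
Alice - Nora - Carol - Dave: 15 + 23 + 8 = 46
Alice - Carol - Dave: 19 + 8 = 27
The minimum is 20.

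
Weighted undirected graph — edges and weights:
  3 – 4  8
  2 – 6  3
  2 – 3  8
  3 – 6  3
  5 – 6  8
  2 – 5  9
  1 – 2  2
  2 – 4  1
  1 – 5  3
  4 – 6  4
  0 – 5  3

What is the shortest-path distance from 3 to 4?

7

A few of the 3→4 routes:
3 - 4: 8
3 - 6 - 4: 3 + 4 = 7
3 - 2 - 6 - 4: 8 + 3 + 4 = 15
3 - 2 - 4: 8 + 1 = 9
3 - 6 - 2 - 4: 3 + 3 + 1 = 7
The minimum is 7.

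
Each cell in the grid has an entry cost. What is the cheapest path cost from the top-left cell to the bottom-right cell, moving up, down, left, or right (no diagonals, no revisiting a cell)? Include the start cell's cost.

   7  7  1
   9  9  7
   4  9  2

24

Path [0,0] → [0,1] → [0,2] → [1,2] → [2,2]: 7 + 7 + 1 + 7 + 2 = 24.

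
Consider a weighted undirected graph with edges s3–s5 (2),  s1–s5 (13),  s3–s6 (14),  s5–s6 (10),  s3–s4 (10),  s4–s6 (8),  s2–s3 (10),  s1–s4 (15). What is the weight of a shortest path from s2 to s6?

Routes from s2 to s6:
s2-s3-s5-s6: 10 + 2 + 10 = 22
s2-s3-s5-s1-s4-s6: 10 + 2 + 13 + 15 + 8 = 48
s2-s3-s6: 10 + 14 = 24
s2-s3-s4-s1-s5-s6: 10 + 10 + 15 + 13 + 10 = 58
s2-s3-s4-s6: 10 + 10 + 8 = 28
The minimum is 22.

22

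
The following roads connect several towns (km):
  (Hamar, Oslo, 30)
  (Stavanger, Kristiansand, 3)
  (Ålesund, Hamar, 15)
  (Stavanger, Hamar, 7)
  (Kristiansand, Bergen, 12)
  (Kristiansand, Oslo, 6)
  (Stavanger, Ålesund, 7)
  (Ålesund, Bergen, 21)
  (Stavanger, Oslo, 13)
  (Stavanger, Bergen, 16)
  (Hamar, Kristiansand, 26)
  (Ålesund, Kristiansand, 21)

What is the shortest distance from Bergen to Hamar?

Checking several routes:
Bergen - Stavanger - Hamar: 16 + 7 = 23
Bergen - Ålesund - Stavanger - Hamar: 21 + 7 + 7 = 35
Bergen - Ålesund - Hamar: 21 + 15 = 36
Bergen - Kristiansand - Stavanger - Hamar: 12 + 3 + 7 = 22
Best route has total 22 km.

22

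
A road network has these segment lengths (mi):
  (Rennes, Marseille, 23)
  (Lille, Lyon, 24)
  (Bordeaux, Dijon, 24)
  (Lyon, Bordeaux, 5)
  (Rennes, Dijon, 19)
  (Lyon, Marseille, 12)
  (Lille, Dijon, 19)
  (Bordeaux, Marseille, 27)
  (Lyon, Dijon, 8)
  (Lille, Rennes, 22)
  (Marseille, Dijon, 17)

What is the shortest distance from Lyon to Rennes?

Comparing a few candidate routes:
Lyon-Bordeaux-Dijon-Rennes: 5 + 24 + 19 = 48
Lyon-Lille-Rennes: 24 + 22 = 46
Lyon-Marseille-Rennes: 12 + 23 = 35
Lyon-Marseille-Dijon-Rennes: 12 + 17 + 19 = 48
Lyon-Dijon-Rennes: 8 + 19 = 27
The minimum is 27 mi.

27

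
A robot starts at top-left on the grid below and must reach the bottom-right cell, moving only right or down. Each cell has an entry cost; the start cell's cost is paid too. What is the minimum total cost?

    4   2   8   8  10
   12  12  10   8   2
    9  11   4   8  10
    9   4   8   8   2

Take [0,0] → [0,1] → [0,2] → [0,3] → [1,3] → [1,4] → [2,4] → [3,4] for a total of 4 + 2 + 8 + 8 + 8 + 2 + 10 + 2 = 44.
(Top row then right column would cost 46.)

44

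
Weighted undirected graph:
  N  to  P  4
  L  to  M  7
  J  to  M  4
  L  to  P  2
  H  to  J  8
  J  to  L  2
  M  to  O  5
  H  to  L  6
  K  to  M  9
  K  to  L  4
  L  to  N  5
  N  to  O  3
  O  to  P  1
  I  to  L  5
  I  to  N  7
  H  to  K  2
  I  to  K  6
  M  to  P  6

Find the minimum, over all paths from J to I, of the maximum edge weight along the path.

Comparing a few candidate routes:
J-L-I: max(2, 5) = 5
J-M-O-N-L-I: max(4, 5, 3, 5, 5) = 5
J-M-P-N-L-K-I: max(4, 6, 4, 5, 4, 6) = 6
J-M-O-N-P-L-I: max(4, 5, 3, 4, 2, 5) = 5
J-M-O-P-L-I: max(4, 5, 1, 2, 5) = 5
J-M-O-P-N-L-I: max(4, 5, 1, 4, 5, 5) = 5
Smallest bottleneck: 5.

5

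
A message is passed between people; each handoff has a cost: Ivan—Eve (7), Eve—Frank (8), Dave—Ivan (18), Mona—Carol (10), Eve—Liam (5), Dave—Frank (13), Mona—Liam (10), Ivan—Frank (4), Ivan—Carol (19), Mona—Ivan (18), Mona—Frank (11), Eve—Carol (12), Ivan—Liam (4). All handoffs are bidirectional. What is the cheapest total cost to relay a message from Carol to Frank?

Some routes from Carol to Frank:
Carol-Mona-Liam-Ivan-Frank: 10 + 10 + 4 + 4 = 28
Carol-Ivan-Frank: 19 + 4 = 23
Carol-Eve-Liam-Ivan-Frank: 12 + 5 + 4 + 4 = 25
Carol-Eve-Ivan-Frank: 12 + 7 + 4 = 23
Carol-Mona-Frank: 10 + 11 = 21
Carol-Eve-Frank: 12 + 8 = 20
The minimum is 20.

20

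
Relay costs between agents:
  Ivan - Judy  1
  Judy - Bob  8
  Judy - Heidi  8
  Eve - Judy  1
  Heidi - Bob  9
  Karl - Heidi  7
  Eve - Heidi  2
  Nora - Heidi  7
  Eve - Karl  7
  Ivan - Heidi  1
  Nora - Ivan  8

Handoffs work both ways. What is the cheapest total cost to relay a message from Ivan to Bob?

9

Comparing a few candidate routes:
Ivan - Judy - Eve - Heidi - Bob: 1 + 1 + 2 + 9 = 13
Ivan - Heidi - Eve - Judy - Bob: 1 + 2 + 1 + 8 = 12
Ivan - Judy - Bob: 1 + 8 = 9
Ivan - Heidi - Judy - Bob: 1 + 8 + 8 = 17
Ivan - Heidi - Bob: 1 + 9 = 10
Shortest: 9.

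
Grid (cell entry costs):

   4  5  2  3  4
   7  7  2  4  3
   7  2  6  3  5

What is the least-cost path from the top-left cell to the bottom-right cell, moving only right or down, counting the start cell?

Best path: r0c0 -> r0c1 -> r0c2 -> r1c2 -> r1c3 -> r1c4 -> r2c4
Cost: 4 + 5 + 2 + 2 + 4 + 3 + 5 = 25

25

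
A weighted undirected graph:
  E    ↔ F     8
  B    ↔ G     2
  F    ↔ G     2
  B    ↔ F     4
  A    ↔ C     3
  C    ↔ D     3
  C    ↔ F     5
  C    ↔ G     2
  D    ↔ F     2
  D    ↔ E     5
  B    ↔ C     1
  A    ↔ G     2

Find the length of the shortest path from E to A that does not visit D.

12

Some routes from E to A avoiding D:
E-F-G-A: 8 + 2 + 2 = 12
E-F-B-G-A: 8 + 4 + 2 + 2 = 16
E-F-G-C-A: 8 + 2 + 2 + 3 = 15
E-F-C-A: 8 + 5 + 3 = 16
E-F-G-B-C-A: 8 + 2 + 2 + 1 + 3 = 16
Best route has total 12.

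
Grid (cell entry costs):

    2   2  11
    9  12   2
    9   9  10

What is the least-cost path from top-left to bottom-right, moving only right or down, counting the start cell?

Cheapest: r0c0 r0c1 r0c2 r1c2 r2c2
  2 + 2 + 11 + 2 + 10 = 27

27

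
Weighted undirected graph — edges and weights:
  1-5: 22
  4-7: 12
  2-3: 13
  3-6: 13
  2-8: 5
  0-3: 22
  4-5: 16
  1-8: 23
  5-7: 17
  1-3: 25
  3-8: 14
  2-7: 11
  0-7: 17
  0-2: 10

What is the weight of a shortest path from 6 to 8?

Checking several routes:
6 - 3 - 1 - 8: 13 + 25 + 23 = 61
6 - 3 - 0 - 2 - 8: 13 + 22 + 10 + 5 = 50
6 - 3 - 2 - 8: 13 + 13 + 5 = 31
6 - 3 - 8: 13 + 14 = 27
The minimum is 27.

27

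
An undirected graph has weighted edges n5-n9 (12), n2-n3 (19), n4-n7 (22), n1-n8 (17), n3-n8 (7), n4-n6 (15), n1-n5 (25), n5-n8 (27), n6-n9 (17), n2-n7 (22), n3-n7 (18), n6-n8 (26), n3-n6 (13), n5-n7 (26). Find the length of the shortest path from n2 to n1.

43

Checking several routes:
n2-n7-n3-n8-n1: 22 + 18 + 7 + 17 = 64
n2-n3-n8-n1: 19 + 7 + 17 = 43
n2-n7-n5-n1: 22 + 26 + 25 = 73
Shortest: 43.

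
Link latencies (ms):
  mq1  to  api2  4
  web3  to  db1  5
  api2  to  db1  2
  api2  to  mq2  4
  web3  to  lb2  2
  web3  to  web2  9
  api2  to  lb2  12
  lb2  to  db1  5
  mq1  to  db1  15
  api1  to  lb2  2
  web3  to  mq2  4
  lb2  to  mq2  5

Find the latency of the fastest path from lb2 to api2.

Checking several routes:
lb2-db1-api2: 5 + 2 = 7
lb2-mq2-api2: 5 + 4 = 9
lb2-web3-db1-api2: 2 + 5 + 2 = 9
lb2-web3-mq2-api2: 2 + 4 + 4 = 10
Best route has total 7 ms.

7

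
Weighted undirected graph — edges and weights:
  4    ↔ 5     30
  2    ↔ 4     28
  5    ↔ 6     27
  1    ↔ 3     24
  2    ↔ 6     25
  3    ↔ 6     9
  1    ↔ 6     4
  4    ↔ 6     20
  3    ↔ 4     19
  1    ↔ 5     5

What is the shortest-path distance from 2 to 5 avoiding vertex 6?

Routes from 2 to 5 avoiding 6:
2 → 4 → 3 → 1 → 5: 28 + 19 + 24 + 5 = 76
2 → 4 → 5: 28 + 30 = 58
Best route has total 58.

58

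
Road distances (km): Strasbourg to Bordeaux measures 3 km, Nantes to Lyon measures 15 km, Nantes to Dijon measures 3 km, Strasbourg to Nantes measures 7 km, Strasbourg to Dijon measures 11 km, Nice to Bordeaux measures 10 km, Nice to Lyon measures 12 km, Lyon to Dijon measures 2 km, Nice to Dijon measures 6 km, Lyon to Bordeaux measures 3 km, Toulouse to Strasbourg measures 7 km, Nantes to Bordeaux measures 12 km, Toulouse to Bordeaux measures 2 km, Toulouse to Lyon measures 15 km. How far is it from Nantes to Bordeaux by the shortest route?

A few of the Nantes→Bordeaux routes:
Nantes → Dijon → Lyon → Bordeaux: 3 + 2 + 3 = 8
Nantes → Bordeaux: 12
Nantes → Strasbourg → Bordeaux: 7 + 3 = 10
Shortest: 8 km.

8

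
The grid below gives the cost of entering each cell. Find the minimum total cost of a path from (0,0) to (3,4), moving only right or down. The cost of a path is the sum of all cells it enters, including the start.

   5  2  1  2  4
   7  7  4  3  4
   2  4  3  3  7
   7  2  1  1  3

One optimal route is (0,0) → (0,1) → (0,2) → (0,3) → (1,3) → (2,3) → (3,3) → (3,4).
Its cost is 5 + 2 + 1 + 2 + 3 + 3 + 1 + 3 = 20.

20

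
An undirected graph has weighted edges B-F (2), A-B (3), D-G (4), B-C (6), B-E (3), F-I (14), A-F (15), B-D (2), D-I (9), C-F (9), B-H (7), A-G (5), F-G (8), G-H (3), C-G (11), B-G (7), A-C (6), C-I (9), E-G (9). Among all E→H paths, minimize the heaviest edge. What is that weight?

4

Some routes from E to H:
E-B-A-G-H: max(3, 3, 5, 3) = 5
E-B-C-A-G-H: max(3, 6, 6, 5, 3) = 6
E-B-G-H: max(3, 7, 3) = 7
E-B-D-G-H: max(3, 2, 4, 3) = 4
Best route has worst link 4.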